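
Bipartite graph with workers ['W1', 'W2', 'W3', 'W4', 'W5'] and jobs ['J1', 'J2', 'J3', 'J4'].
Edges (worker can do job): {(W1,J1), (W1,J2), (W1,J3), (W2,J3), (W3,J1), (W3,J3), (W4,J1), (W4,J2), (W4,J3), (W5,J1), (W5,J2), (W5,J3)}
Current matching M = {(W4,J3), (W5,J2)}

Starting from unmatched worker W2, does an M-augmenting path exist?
Yes: W2 → J3 → W4 → J1

An M-augmenting path alternates non-matching / matching edges, starting and ending at unmatched vertices.
Path: W2 → J3 → W4 → J1
(J1 is unmatched in M, so the path is augmenting.)
Flipping edges along this path would increase |M| from 2 to 3.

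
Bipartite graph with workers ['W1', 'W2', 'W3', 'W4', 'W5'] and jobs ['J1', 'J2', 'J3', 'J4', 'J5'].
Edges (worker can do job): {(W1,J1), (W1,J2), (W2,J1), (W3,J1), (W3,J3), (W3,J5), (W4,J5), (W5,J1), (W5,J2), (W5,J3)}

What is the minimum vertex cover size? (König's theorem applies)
Minimum vertex cover size = 4

By König's theorem: in bipartite graphs,
min vertex cover = max matching = 4

Maximum matching has size 4, so minimum vertex cover also has size 4.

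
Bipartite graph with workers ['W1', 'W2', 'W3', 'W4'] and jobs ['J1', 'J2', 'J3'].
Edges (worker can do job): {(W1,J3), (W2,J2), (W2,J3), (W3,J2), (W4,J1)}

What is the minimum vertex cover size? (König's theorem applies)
Minimum vertex cover size = 3

By König's theorem: in bipartite graphs,
min vertex cover = max matching = 3

Maximum matching has size 3, so minimum vertex cover also has size 3.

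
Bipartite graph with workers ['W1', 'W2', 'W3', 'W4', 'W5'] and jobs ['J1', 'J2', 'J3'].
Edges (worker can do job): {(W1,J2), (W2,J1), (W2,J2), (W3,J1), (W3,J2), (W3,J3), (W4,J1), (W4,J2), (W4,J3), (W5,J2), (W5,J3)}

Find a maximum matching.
Matching: {(W3,J3), (W4,J1), (W5,J2)}

Maximum matching (size 3):
  W3 → J3
  W4 → J1
  W5 → J2

Each worker is assigned to at most one job, and each job to at most one worker.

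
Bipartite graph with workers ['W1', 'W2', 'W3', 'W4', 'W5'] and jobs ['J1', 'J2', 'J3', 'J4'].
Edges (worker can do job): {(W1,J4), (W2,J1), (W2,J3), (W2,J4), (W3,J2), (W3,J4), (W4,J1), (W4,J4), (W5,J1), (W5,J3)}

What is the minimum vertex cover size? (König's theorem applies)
Minimum vertex cover size = 4

By König's theorem: in bipartite graphs,
min vertex cover = max matching = 4

Maximum matching has size 4, so minimum vertex cover also has size 4.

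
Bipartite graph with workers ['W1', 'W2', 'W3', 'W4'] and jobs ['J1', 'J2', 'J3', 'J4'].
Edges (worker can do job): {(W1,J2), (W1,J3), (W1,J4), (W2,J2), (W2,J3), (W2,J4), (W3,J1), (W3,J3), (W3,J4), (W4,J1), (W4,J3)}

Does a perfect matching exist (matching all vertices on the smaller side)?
Yes, perfect matching exists (size 4)

Perfect matching: {(W1,J4), (W2,J2), (W3,J1), (W4,J3)}
All 4 vertices on the smaller side are matched.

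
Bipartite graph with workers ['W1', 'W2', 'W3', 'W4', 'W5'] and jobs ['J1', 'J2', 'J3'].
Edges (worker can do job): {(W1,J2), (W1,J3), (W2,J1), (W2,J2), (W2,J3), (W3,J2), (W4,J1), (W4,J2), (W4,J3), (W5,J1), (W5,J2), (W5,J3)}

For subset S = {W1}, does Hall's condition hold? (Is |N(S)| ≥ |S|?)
Yes: |N(S)| = 2, |S| = 1

Subset S = {W1}
Neighbors N(S) = {J2, J3}

|N(S)| = 2, |S| = 1
Hall's condition: |N(S)| ≥ |S| is satisfied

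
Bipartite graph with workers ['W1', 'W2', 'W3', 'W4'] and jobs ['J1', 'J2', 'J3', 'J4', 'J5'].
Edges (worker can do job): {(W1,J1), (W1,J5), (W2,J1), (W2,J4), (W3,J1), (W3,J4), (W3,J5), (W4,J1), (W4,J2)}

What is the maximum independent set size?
Maximum independent set = 5

By König's theorem:
- Min vertex cover = Max matching = 4
- Max independent set = Total vertices - Min vertex cover
- Max independent set = 9 - 4 = 5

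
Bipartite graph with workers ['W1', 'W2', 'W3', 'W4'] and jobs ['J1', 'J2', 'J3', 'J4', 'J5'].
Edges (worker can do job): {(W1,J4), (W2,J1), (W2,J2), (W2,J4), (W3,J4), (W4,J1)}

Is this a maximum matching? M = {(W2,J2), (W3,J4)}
No, size 2 is not maximum

Proposed matching has size 2.
Maximum matching size for this graph: 3.

This is NOT maximum - can be improved to size 3.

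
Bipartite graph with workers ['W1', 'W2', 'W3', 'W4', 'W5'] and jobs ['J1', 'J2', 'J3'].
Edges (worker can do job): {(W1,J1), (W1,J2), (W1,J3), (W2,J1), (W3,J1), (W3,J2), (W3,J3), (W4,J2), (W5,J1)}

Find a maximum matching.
Matching: {(W1,J3), (W3,J1), (W4,J2)}

Maximum matching (size 3):
  W1 → J3
  W3 → J1
  W4 → J2

Each worker is assigned to at most one job, and each job to at most one worker.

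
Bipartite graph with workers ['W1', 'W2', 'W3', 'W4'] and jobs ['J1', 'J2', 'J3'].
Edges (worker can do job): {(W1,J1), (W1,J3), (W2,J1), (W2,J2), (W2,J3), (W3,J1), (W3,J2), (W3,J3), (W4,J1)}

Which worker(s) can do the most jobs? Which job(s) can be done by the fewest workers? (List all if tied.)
Most versatile: W2, W3 (3 jobs); Least covered: J2 (2 workers)

Worker degrees (jobs they can do): W1:2, W2:3, W3:3, W4:1
Job degrees (workers who can do it): J1:4, J2:2, J3:3

Maximum worker degree is 3, achieved by: W2, W3
Minimum job degree is 2, achieved by: J2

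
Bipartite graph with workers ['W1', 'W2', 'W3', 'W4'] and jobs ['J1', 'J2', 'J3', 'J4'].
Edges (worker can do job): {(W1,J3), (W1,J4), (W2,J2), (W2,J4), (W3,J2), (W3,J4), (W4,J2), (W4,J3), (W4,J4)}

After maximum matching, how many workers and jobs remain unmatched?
Unmatched: 1 workers, 1 jobs

Maximum matching size: 3
Workers: 4 total, 3 matched, 1 unmatched
Jobs: 4 total, 3 matched, 1 unmatched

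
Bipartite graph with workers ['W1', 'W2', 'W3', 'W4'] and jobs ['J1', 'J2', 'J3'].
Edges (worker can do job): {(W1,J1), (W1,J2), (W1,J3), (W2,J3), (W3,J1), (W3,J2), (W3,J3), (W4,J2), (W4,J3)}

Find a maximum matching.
Matching: {(W1,J1), (W3,J3), (W4,J2)}

Maximum matching (size 3):
  W1 → J1
  W3 → J3
  W4 → J2

Each worker is assigned to at most one job, and each job to at most one worker.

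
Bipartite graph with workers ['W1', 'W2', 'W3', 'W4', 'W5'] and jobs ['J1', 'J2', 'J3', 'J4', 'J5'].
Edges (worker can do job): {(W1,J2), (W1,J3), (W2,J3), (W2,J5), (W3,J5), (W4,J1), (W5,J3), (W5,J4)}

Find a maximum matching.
Matching: {(W1,J2), (W2,J3), (W3,J5), (W4,J1), (W5,J4)}

Maximum matching (size 5):
  W1 → J2
  W2 → J3
  W3 → J5
  W4 → J1
  W5 → J4

Each worker is assigned to at most one job, and each job to at most one worker.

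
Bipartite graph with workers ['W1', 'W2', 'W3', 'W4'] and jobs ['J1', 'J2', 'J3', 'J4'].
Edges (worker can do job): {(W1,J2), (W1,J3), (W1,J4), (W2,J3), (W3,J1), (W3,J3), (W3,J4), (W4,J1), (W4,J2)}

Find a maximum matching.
Matching: {(W1,J2), (W2,J3), (W3,J4), (W4,J1)}

Maximum matching (size 4):
  W1 → J2
  W2 → J3
  W3 → J4
  W4 → J1

Each worker is assigned to at most one job, and each job to at most one worker.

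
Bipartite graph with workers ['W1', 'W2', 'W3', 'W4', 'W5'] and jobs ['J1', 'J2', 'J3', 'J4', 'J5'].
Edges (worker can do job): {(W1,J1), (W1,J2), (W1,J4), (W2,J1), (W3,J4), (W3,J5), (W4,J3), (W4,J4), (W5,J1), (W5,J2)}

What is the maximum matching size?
Maximum matching size = 5

Maximum matching: {(W1,J4), (W2,J1), (W3,J5), (W4,J3), (W5,J2)}
Size: 5

This assigns 5 workers to 5 distinct jobs.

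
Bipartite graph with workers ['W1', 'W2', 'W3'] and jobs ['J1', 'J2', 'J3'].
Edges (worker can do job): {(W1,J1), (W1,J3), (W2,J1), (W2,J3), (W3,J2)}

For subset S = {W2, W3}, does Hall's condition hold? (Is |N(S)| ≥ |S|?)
Yes: |N(S)| = 3, |S| = 2

Subset S = {W2, W3}
Neighbors N(S) = {J1, J2, J3}

|N(S)| = 3, |S| = 2
Hall's condition: |N(S)| ≥ |S| is satisfied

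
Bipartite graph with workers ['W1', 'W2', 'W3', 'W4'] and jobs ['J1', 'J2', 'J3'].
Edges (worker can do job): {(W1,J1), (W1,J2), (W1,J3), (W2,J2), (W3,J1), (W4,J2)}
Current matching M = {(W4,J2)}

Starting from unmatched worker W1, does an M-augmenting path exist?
Yes: W1 → J3

An M-augmenting path alternates non-matching / matching edges, starting and ending at unmatched vertices.
Path: W1 → J3
(J3 is unmatched in M, so the path is augmenting.)
Flipping edges along this path would increase |M| from 1 to 2.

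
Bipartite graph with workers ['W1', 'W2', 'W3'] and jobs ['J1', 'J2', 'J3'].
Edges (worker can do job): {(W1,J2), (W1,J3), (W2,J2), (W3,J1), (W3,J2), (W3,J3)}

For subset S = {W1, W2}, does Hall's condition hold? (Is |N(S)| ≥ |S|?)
Yes: |N(S)| = 2, |S| = 2

Subset S = {W1, W2}
Neighbors N(S) = {J2, J3}

|N(S)| = 2, |S| = 2
Hall's condition: |N(S)| ≥ |S| is satisfied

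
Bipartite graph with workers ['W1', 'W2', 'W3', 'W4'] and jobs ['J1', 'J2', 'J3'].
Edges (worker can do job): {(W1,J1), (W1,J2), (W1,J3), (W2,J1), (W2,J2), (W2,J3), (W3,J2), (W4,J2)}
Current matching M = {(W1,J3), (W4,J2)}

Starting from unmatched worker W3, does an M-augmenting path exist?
No augmenting path from W3

Alternating search from W3 reaches jobs: {J2}.
Every reachable job is already matched in M, and following those matched edges back to workers exposes no further unvisited jobs.
No M-augmenting path from W3 exists.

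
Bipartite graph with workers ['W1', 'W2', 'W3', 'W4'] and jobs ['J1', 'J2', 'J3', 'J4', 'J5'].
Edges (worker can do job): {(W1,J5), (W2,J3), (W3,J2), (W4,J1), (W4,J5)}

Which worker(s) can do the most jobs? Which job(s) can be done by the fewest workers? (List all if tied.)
Most versatile: W4 (2 jobs); Least covered: J4 (0 workers)

Worker degrees (jobs they can do): W1:1, W2:1, W3:1, W4:2
Job degrees (workers who can do it): J1:1, J2:1, J3:1, J4:0, J5:2

Maximum worker degree is 2, achieved by: W4
Minimum job degree is 0, achieved by: J4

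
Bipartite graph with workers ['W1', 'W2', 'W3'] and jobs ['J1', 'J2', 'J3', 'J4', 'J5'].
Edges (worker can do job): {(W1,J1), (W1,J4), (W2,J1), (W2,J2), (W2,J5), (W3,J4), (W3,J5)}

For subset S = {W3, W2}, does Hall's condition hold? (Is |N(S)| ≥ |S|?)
Yes: |N(S)| = 4, |S| = 2

Subset S = {W3, W2}
Neighbors N(S) = {J1, J2, J4, J5}

|N(S)| = 4, |S| = 2
Hall's condition: |N(S)| ≥ |S| is satisfied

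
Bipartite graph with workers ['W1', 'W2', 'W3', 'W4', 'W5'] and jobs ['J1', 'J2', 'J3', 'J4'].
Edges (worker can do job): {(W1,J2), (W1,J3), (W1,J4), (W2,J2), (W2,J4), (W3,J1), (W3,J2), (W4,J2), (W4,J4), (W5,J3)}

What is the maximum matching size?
Maximum matching size = 4

Maximum matching: {(W1,J2), (W3,J1), (W4,J4), (W5,J3)}
Size: 4

This assigns 4 workers to 4 distinct jobs.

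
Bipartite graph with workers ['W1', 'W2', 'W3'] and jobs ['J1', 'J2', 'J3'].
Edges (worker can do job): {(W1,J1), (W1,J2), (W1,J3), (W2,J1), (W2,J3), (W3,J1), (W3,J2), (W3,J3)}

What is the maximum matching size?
Maximum matching size = 3

Maximum matching: {(W1,J1), (W2,J3), (W3,J2)}
Size: 3

This assigns 3 workers to 3 distinct jobs.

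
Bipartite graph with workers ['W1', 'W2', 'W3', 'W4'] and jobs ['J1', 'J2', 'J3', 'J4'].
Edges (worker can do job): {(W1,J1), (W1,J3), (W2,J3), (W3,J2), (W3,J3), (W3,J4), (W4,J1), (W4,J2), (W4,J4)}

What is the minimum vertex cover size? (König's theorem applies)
Minimum vertex cover size = 4

By König's theorem: in bipartite graphs,
min vertex cover = max matching = 4

Maximum matching has size 4, so minimum vertex cover also has size 4.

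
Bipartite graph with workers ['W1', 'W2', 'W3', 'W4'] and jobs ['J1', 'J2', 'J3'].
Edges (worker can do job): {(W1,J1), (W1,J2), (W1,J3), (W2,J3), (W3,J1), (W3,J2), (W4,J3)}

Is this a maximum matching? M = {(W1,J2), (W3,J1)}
No, size 2 is not maximum

Proposed matching has size 2.
Maximum matching size for this graph: 3.

This is NOT maximum - can be improved to size 3.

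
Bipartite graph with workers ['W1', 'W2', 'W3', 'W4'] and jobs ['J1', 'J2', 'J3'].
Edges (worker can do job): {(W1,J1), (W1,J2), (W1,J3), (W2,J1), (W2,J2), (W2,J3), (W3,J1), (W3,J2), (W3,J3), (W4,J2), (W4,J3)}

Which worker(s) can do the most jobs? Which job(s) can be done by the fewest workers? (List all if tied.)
Most versatile: W1, W2, W3 (3 jobs); Least covered: J1 (3 workers)

Worker degrees (jobs they can do): W1:3, W2:3, W3:3, W4:2
Job degrees (workers who can do it): J1:3, J2:4, J3:4

Maximum worker degree is 3, achieved by: W1, W2, W3
Minimum job degree is 3, achieved by: J1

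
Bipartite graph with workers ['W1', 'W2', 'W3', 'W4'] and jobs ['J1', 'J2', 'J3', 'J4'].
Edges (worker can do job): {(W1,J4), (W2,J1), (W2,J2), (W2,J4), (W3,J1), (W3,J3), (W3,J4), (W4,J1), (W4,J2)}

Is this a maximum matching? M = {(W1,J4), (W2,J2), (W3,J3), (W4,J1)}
Yes, size 4 is maximum

Proposed matching has size 4.
Maximum matching size for this graph: 4.

This is a maximum matching.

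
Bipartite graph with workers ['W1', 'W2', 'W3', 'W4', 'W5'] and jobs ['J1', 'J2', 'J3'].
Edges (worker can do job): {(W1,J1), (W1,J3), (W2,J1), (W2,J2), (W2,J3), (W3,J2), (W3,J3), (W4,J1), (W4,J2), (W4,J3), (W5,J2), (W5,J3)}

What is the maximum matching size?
Maximum matching size = 3

Maximum matching: {(W3,J2), (W4,J1), (W5,J3)}
Size: 3

This assigns 3 workers to 3 distinct jobs.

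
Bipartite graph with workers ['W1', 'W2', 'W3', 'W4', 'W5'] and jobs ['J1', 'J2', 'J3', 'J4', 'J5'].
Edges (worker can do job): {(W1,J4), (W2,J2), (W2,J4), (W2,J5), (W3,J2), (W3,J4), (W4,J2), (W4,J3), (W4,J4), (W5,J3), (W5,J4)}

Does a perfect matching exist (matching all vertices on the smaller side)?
No, maximum matching has size 4 < 5

Maximum matching has size 4, need 5 for perfect matching.
Unmatched workers: ['W1']
Unmatched jobs: ['J1']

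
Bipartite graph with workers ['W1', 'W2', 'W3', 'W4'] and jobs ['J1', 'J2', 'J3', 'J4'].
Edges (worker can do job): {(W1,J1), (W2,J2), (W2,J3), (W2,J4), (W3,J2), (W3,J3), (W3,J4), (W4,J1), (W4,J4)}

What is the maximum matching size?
Maximum matching size = 4

Maximum matching: {(W1,J1), (W2,J3), (W3,J2), (W4,J4)}
Size: 4

This assigns 4 workers to 4 distinct jobs.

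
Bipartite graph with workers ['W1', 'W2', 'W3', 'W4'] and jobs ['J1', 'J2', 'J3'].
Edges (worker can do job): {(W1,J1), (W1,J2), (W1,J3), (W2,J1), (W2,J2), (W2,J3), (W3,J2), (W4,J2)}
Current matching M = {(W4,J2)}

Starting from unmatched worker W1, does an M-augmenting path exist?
Yes: W1 → J3

An M-augmenting path alternates non-matching / matching edges, starting and ending at unmatched vertices.
Path: W1 → J3
(J3 is unmatched in M, so the path is augmenting.)
Flipping edges along this path would increase |M| from 1 to 2.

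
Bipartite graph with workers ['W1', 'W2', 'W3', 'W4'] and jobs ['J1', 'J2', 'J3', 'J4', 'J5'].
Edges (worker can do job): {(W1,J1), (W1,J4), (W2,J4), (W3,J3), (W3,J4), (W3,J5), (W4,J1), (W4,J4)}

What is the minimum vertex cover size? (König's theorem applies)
Minimum vertex cover size = 3

By König's theorem: in bipartite graphs,
min vertex cover = max matching = 3

Maximum matching has size 3, so minimum vertex cover also has size 3.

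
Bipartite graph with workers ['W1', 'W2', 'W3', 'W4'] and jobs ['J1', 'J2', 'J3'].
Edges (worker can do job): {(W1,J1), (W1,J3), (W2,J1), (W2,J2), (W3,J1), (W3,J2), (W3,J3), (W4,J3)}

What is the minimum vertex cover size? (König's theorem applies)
Minimum vertex cover size = 3

By König's theorem: in bipartite graphs,
min vertex cover = max matching = 3

Maximum matching has size 3, so minimum vertex cover also has size 3.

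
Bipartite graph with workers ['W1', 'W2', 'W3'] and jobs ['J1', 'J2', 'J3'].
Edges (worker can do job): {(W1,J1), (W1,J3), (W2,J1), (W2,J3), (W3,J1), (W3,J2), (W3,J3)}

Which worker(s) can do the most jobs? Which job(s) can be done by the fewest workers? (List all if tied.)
Most versatile: W3 (3 jobs); Least covered: J2 (1 workers)

Worker degrees (jobs they can do): W1:2, W2:2, W3:3
Job degrees (workers who can do it): J1:3, J2:1, J3:3

Maximum worker degree is 3, achieved by: W3
Minimum job degree is 1, achieved by: J2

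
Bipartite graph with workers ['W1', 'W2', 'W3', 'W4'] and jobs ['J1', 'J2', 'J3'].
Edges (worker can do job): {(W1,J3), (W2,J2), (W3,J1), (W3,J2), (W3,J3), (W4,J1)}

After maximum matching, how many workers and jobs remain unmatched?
Unmatched: 1 workers, 0 jobs

Maximum matching size: 3
Workers: 4 total, 3 matched, 1 unmatched
Jobs: 3 total, 3 matched, 0 unmatched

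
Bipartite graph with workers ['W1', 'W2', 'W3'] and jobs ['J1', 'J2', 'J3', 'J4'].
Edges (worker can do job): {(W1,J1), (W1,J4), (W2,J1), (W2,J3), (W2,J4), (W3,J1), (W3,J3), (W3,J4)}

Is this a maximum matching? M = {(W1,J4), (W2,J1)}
No, size 2 is not maximum

Proposed matching has size 2.
Maximum matching size for this graph: 3.

This is NOT maximum - can be improved to size 3.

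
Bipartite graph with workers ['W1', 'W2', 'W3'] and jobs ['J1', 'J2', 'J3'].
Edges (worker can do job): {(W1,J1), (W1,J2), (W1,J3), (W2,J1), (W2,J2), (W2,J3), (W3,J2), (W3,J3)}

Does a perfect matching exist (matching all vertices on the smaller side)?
Yes, perfect matching exists (size 3)

Perfect matching: {(W1,J1), (W2,J3), (W3,J2)}
All 3 vertices on the smaller side are matched.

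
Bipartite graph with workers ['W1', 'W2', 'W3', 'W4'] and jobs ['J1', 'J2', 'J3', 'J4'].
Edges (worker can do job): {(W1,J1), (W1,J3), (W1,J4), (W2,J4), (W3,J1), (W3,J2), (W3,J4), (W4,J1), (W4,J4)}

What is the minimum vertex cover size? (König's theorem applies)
Minimum vertex cover size = 4

By König's theorem: in bipartite graphs,
min vertex cover = max matching = 4

Maximum matching has size 4, so minimum vertex cover also has size 4.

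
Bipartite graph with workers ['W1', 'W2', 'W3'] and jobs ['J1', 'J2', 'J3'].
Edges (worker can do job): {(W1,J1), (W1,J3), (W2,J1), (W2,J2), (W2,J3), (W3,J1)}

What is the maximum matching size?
Maximum matching size = 3

Maximum matching: {(W1,J3), (W2,J2), (W3,J1)}
Size: 3

This assigns 3 workers to 3 distinct jobs.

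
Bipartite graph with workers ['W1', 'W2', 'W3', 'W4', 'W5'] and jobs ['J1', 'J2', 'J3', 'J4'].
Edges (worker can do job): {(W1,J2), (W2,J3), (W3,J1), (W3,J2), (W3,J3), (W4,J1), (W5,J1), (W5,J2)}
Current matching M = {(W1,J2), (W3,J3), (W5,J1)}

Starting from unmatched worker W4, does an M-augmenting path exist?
No augmenting path from W4

Alternating search from W4 reaches jobs: {J1, J2}.
Every reachable job is already matched in M, and following those matched edges back to workers exposes no further unvisited jobs.
No M-augmenting path from W4 exists.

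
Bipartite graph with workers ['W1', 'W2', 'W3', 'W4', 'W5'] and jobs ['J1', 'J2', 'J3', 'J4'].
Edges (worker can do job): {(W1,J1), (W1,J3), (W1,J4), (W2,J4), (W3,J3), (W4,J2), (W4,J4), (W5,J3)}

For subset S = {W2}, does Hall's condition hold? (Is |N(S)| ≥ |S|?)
Yes: |N(S)| = 1, |S| = 1

Subset S = {W2}
Neighbors N(S) = {J4}

|N(S)| = 1, |S| = 1
Hall's condition: |N(S)| ≥ |S| is satisfied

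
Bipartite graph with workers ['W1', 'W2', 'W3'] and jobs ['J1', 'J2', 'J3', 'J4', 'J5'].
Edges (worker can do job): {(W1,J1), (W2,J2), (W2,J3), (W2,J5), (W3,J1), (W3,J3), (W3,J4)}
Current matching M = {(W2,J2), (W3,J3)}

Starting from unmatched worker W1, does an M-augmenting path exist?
Yes: W1 → J1

An M-augmenting path alternates non-matching / matching edges, starting and ending at unmatched vertices.
Path: W1 → J1
(J1 is unmatched in M, so the path is augmenting.)
Flipping edges along this path would increase |M| from 2 to 3.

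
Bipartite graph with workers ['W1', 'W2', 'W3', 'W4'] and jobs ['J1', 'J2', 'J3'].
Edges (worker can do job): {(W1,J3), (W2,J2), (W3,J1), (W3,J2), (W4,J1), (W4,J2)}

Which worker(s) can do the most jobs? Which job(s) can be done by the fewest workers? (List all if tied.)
Most versatile: W3, W4 (2 jobs); Least covered: J3 (1 workers)

Worker degrees (jobs they can do): W1:1, W2:1, W3:2, W4:2
Job degrees (workers who can do it): J1:2, J2:3, J3:1

Maximum worker degree is 2, achieved by: W3, W4
Minimum job degree is 1, achieved by: J3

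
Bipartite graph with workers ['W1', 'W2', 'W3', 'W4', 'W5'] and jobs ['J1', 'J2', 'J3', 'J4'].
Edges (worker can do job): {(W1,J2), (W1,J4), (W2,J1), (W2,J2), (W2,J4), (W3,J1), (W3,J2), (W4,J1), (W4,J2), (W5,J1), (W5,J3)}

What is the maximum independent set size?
Maximum independent set = 5

By König's theorem:
- Min vertex cover = Max matching = 4
- Max independent set = Total vertices - Min vertex cover
- Max independent set = 9 - 4 = 5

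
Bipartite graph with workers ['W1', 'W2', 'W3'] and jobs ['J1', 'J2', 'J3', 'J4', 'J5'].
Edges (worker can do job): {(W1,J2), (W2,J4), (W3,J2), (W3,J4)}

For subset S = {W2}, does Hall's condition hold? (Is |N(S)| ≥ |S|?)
Yes: |N(S)| = 1, |S| = 1

Subset S = {W2}
Neighbors N(S) = {J4}

|N(S)| = 1, |S| = 1
Hall's condition: |N(S)| ≥ |S| is satisfied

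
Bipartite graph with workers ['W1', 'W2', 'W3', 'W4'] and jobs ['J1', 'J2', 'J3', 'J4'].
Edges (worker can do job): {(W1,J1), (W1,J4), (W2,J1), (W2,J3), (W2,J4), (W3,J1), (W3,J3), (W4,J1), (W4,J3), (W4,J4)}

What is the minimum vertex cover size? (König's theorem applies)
Minimum vertex cover size = 3

By König's theorem: in bipartite graphs,
min vertex cover = max matching = 3

Maximum matching has size 3, so minimum vertex cover also has size 3.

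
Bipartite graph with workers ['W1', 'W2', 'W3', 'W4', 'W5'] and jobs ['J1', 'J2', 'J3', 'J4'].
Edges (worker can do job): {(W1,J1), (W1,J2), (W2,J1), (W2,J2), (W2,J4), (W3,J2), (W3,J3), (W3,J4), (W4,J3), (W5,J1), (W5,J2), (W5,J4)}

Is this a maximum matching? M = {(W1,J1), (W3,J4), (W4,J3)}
No, size 3 is not maximum

Proposed matching has size 3.
Maximum matching size for this graph: 4.

This is NOT maximum - can be improved to size 4.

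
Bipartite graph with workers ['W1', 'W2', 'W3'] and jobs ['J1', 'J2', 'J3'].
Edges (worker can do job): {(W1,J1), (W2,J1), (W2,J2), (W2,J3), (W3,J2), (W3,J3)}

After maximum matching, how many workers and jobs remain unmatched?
Unmatched: 0 workers, 0 jobs

Maximum matching size: 3
Workers: 3 total, 3 matched, 0 unmatched
Jobs: 3 total, 3 matched, 0 unmatched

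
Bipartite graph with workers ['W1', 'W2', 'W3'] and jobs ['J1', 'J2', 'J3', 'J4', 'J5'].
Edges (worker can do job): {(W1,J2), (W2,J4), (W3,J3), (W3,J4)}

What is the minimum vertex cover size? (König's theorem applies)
Minimum vertex cover size = 3

By König's theorem: in bipartite graphs,
min vertex cover = max matching = 3

Maximum matching has size 3, so minimum vertex cover also has size 3.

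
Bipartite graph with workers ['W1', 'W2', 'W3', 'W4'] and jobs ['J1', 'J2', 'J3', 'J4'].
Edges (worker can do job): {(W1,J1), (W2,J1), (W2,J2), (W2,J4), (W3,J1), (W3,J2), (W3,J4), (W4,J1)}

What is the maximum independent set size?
Maximum independent set = 5

By König's theorem:
- Min vertex cover = Max matching = 3
- Max independent set = Total vertices - Min vertex cover
- Max independent set = 8 - 3 = 5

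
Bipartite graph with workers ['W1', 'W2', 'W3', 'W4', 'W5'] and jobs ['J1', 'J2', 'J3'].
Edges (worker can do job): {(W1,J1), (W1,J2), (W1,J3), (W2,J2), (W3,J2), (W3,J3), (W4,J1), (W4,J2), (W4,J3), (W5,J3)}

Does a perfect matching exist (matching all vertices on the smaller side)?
Yes, perfect matching exists (size 3)

Perfect matching: {(W1,J1), (W3,J3), (W4,J2)}
All 3 vertices on the smaller side are matched.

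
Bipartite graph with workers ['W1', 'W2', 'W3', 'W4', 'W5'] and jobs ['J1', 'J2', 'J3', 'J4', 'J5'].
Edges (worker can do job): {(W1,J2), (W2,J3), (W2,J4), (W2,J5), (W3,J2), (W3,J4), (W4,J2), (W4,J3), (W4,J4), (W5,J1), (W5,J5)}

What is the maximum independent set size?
Maximum independent set = 5

By König's theorem:
- Min vertex cover = Max matching = 5
- Max independent set = Total vertices - Min vertex cover
- Max independent set = 10 - 5 = 5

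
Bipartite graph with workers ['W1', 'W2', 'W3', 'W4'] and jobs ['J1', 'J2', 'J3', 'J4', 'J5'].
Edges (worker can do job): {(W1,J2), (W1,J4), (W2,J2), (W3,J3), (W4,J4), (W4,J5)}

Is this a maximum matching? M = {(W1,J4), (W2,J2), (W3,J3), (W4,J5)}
Yes, size 4 is maximum

Proposed matching has size 4.
Maximum matching size for this graph: 4.

This is a maximum matching.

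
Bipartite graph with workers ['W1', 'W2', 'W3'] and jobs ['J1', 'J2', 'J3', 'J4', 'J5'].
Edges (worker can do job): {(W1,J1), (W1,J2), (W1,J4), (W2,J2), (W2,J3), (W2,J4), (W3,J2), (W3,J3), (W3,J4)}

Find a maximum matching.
Matching: {(W1,J1), (W2,J3), (W3,J4)}

Maximum matching (size 3):
  W1 → J1
  W2 → J3
  W3 → J4

Each worker is assigned to at most one job, and each job to at most one worker.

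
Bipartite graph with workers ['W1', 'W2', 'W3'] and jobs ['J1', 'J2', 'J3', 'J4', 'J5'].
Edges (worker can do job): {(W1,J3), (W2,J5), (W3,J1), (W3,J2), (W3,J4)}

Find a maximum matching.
Matching: {(W1,J3), (W2,J5), (W3,J1)}

Maximum matching (size 3):
  W1 → J3
  W2 → J5
  W3 → J1

Each worker is assigned to at most one job, and each job to at most one worker.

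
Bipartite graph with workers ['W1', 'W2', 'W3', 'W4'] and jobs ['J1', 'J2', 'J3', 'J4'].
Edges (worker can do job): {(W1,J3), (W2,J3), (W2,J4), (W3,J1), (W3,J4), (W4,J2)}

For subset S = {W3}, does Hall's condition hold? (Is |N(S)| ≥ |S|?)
Yes: |N(S)| = 2, |S| = 1

Subset S = {W3}
Neighbors N(S) = {J1, J4}

|N(S)| = 2, |S| = 1
Hall's condition: |N(S)| ≥ |S| is satisfied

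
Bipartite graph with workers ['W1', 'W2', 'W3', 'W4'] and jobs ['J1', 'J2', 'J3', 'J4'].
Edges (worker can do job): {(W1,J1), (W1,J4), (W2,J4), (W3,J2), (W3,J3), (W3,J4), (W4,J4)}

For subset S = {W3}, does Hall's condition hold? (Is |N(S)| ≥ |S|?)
Yes: |N(S)| = 3, |S| = 1

Subset S = {W3}
Neighbors N(S) = {J2, J3, J4}

|N(S)| = 3, |S| = 1
Hall's condition: |N(S)| ≥ |S| is satisfied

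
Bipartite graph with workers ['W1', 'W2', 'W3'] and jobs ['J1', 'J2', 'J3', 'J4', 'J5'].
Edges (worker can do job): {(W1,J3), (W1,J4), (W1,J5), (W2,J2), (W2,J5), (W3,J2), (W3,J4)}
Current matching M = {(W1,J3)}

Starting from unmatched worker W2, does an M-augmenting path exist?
Yes: W2 → J2

An M-augmenting path alternates non-matching / matching edges, starting and ending at unmatched vertices.
Path: W2 → J2
(J2 is unmatched in M, so the path is augmenting.)
Flipping edges along this path would increase |M| from 1 to 2.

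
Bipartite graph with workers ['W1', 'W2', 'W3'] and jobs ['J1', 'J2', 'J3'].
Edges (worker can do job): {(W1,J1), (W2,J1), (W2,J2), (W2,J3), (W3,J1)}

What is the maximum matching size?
Maximum matching size = 2

Maximum matching: {(W2,J2), (W3,J1)}
Size: 2

This assigns 2 workers to 2 distinct jobs.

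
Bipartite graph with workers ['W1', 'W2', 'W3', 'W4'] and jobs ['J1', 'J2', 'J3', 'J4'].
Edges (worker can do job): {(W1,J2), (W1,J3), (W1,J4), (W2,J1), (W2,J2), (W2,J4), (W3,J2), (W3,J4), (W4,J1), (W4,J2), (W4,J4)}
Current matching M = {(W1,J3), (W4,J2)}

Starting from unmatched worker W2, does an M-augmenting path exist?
Yes: W2 → J2 → W4 → J4

An M-augmenting path alternates non-matching / matching edges, starting and ending at unmatched vertices.
Path: W2 → J2 → W4 → J4
(J4 is unmatched in M, so the path is augmenting.)
Flipping edges along this path would increase |M| from 2 to 3.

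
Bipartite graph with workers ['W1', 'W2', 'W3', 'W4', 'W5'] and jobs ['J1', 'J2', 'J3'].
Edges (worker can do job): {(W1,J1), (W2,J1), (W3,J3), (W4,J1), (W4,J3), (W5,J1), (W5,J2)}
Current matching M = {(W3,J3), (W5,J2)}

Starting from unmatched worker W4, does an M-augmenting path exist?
Yes: W4 → J1

An M-augmenting path alternates non-matching / matching edges, starting and ending at unmatched vertices.
Path: W4 → J1
(J1 is unmatched in M, so the path is augmenting.)
Flipping edges along this path would increase |M| from 2 to 3.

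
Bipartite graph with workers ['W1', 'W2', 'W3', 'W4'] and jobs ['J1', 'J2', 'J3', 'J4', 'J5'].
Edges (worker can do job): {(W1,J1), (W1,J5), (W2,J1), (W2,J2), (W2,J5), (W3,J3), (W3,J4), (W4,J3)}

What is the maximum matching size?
Maximum matching size = 4

Maximum matching: {(W1,J5), (W2,J2), (W3,J4), (W4,J3)}
Size: 4

This assigns 4 workers to 4 distinct jobs.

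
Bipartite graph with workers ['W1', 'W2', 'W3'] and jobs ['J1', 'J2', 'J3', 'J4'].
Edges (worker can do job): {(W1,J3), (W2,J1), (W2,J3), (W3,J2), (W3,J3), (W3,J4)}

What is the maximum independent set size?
Maximum independent set = 4

By König's theorem:
- Min vertex cover = Max matching = 3
- Max independent set = Total vertices - Min vertex cover
- Max independent set = 7 - 3 = 4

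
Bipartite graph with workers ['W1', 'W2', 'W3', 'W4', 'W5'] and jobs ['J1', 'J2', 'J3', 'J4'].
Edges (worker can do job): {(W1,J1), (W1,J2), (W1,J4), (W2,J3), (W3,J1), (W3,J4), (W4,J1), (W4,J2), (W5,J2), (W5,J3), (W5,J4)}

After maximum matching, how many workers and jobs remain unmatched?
Unmatched: 1 workers, 0 jobs

Maximum matching size: 4
Workers: 5 total, 4 matched, 1 unmatched
Jobs: 4 total, 4 matched, 0 unmatched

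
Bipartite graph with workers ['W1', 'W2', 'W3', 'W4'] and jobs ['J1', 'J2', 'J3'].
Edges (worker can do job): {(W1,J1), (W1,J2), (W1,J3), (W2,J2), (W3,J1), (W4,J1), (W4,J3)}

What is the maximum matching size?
Maximum matching size = 3

Maximum matching: {(W1,J2), (W3,J1), (W4,J3)}
Size: 3

This assigns 3 workers to 3 distinct jobs.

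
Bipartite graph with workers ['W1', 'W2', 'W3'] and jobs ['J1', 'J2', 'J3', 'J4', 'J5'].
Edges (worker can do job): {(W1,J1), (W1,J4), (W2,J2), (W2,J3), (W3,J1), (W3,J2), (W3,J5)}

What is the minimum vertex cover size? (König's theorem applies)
Minimum vertex cover size = 3

By König's theorem: in bipartite graphs,
min vertex cover = max matching = 3

Maximum matching has size 3, so minimum vertex cover also has size 3.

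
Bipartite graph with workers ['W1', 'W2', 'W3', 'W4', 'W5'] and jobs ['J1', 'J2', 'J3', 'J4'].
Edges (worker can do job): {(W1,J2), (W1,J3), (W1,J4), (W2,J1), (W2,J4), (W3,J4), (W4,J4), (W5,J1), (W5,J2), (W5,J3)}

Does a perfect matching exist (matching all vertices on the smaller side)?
Yes, perfect matching exists (size 4)

Perfect matching: {(W1,J2), (W2,J1), (W3,J4), (W5,J3)}
All 4 vertices on the smaller side are matched.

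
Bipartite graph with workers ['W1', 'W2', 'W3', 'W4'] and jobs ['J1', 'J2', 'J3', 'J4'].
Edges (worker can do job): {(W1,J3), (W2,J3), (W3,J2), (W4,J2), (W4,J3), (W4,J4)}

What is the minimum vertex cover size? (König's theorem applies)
Minimum vertex cover size = 3

By König's theorem: in bipartite graphs,
min vertex cover = max matching = 3

Maximum matching has size 3, so minimum vertex cover also has size 3.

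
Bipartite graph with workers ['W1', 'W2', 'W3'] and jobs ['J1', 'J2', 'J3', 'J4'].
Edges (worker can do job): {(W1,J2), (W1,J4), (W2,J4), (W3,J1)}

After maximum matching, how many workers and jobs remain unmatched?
Unmatched: 0 workers, 1 jobs

Maximum matching size: 3
Workers: 3 total, 3 matched, 0 unmatched
Jobs: 4 total, 3 matched, 1 unmatched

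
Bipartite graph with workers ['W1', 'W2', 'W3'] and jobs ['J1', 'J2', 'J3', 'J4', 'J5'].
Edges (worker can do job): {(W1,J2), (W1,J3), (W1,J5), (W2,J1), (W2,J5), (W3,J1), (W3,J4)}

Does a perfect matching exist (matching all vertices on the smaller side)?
Yes, perfect matching exists (size 3)

Perfect matching: {(W1,J3), (W2,J5), (W3,J1)}
All 3 vertices on the smaller side are matched.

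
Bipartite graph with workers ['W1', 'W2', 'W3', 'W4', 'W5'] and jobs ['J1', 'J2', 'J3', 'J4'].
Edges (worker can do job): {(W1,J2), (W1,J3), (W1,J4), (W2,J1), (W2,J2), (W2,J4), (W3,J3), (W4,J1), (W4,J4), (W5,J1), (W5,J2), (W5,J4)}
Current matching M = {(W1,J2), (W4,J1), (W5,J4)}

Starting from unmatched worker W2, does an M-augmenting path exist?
Yes: W2 → J4 → W5 → J2 → W1 → J3

An M-augmenting path alternates non-matching / matching edges, starting and ending at unmatched vertices.
Path: W2 → J4 → W5 → J2 → W1 → J3
(J3 is unmatched in M, so the path is augmenting.)
Flipping edges along this path would increase |M| from 3 to 4.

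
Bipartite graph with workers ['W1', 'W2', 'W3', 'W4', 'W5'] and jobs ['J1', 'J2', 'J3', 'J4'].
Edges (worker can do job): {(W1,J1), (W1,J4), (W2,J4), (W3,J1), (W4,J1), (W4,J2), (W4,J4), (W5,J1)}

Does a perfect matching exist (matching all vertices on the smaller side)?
No, maximum matching has size 3 < 4

Maximum matching has size 3, need 4 for perfect matching.
Unmatched workers: ['W5', 'W2']
Unmatched jobs: ['J3']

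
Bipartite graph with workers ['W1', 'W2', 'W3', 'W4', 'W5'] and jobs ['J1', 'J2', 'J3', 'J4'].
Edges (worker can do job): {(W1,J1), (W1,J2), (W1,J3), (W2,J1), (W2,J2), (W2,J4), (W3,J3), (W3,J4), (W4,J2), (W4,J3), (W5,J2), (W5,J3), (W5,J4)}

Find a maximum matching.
Matching: {(W1,J1), (W3,J4), (W4,J2), (W5,J3)}

Maximum matching (size 4):
  W1 → J1
  W3 → J4
  W4 → J2
  W5 → J3

Each worker is assigned to at most one job, and each job to at most one worker.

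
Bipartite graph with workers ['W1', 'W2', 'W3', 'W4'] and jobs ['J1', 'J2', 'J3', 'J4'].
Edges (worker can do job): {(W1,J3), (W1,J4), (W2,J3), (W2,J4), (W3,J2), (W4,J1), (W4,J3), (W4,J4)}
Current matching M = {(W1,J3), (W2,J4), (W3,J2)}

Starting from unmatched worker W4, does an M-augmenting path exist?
Yes: W4 → J1

An M-augmenting path alternates non-matching / matching edges, starting and ending at unmatched vertices.
Path: W4 → J1
(J1 is unmatched in M, so the path is augmenting.)
Flipping edges along this path would increase |M| from 3 to 4.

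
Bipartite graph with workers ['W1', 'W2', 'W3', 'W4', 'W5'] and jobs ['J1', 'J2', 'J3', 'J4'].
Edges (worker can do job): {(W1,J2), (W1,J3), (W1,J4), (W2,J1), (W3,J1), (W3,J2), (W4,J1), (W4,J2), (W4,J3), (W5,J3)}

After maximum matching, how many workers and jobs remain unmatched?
Unmatched: 1 workers, 0 jobs

Maximum matching size: 4
Workers: 5 total, 4 matched, 1 unmatched
Jobs: 4 total, 4 matched, 0 unmatched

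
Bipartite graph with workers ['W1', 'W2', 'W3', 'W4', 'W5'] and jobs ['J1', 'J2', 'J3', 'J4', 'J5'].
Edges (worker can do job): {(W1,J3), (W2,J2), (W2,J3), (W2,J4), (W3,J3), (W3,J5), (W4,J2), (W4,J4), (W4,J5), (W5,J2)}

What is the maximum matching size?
Maximum matching size = 4

Maximum matching: {(W1,J3), (W3,J5), (W4,J4), (W5,J2)}
Size: 4

This assigns 4 workers to 4 distinct jobs.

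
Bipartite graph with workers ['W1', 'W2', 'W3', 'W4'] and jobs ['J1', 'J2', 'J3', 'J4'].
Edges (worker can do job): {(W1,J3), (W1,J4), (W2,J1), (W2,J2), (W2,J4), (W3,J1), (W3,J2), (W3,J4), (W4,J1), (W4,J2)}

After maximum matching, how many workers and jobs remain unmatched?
Unmatched: 0 workers, 0 jobs

Maximum matching size: 4
Workers: 4 total, 4 matched, 0 unmatched
Jobs: 4 total, 4 matched, 0 unmatched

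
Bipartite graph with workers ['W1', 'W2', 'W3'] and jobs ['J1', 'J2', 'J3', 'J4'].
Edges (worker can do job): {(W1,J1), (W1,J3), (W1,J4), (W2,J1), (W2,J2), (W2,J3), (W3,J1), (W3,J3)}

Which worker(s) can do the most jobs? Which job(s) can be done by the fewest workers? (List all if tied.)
Most versatile: W1, W2 (3 jobs); Least covered: J2, J4 (1 workers)

Worker degrees (jobs they can do): W1:3, W2:3, W3:2
Job degrees (workers who can do it): J1:3, J2:1, J3:3, J4:1

Maximum worker degree is 3, achieved by: W1, W2
Minimum job degree is 1, achieved by: J2, J4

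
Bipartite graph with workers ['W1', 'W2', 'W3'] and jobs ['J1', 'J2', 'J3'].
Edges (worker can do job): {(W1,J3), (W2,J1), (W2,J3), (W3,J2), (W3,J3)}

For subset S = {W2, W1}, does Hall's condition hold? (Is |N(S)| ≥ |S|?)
Yes: |N(S)| = 2, |S| = 2

Subset S = {W2, W1}
Neighbors N(S) = {J1, J3}

|N(S)| = 2, |S| = 2
Hall's condition: |N(S)| ≥ |S| is satisfied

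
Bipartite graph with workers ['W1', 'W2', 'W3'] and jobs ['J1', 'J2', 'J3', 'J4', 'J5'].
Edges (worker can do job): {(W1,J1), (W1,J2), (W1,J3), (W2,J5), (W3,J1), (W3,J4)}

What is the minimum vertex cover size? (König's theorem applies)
Minimum vertex cover size = 3

By König's theorem: in bipartite graphs,
min vertex cover = max matching = 3

Maximum matching has size 3, so minimum vertex cover also has size 3.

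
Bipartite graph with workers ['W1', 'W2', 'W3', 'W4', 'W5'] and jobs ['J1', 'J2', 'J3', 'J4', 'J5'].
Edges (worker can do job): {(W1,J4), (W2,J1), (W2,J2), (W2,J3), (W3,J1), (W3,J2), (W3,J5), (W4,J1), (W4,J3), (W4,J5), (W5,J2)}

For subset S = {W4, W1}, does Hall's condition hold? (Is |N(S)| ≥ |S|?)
Yes: |N(S)| = 4, |S| = 2

Subset S = {W4, W1}
Neighbors N(S) = {J1, J3, J4, J5}

|N(S)| = 4, |S| = 2
Hall's condition: |N(S)| ≥ |S| is satisfied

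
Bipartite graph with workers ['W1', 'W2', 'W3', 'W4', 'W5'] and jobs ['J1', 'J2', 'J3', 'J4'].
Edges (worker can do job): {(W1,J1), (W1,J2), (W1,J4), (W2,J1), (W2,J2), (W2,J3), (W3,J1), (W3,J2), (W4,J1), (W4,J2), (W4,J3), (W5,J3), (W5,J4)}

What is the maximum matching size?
Maximum matching size = 4

Maximum matching: {(W1,J4), (W3,J2), (W4,J1), (W5,J3)}
Size: 4

This assigns 4 workers to 4 distinct jobs.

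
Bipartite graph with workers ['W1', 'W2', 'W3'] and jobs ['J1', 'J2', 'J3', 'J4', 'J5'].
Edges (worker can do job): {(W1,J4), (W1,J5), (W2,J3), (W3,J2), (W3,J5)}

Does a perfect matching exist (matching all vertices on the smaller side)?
Yes, perfect matching exists (size 3)

Perfect matching: {(W1,J4), (W2,J3), (W3,J5)}
All 3 vertices on the smaller side are matched.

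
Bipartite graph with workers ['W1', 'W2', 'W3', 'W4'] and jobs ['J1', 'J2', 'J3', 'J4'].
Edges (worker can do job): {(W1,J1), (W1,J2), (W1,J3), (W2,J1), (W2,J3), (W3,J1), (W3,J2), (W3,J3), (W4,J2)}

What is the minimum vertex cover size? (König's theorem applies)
Minimum vertex cover size = 3

By König's theorem: in bipartite graphs,
min vertex cover = max matching = 3

Maximum matching has size 3, so minimum vertex cover also has size 3.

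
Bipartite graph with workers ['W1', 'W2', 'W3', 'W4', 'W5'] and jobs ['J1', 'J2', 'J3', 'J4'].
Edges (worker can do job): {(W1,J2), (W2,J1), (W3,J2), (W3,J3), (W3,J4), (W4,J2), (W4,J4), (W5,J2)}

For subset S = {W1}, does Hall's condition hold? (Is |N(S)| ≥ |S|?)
Yes: |N(S)| = 1, |S| = 1

Subset S = {W1}
Neighbors N(S) = {J2}

|N(S)| = 1, |S| = 1
Hall's condition: |N(S)| ≥ |S| is satisfied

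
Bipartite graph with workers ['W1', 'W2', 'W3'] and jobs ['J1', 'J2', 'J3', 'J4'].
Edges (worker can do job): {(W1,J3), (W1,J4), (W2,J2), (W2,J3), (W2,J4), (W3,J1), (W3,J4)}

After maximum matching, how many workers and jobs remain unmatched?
Unmatched: 0 workers, 1 jobs

Maximum matching size: 3
Workers: 3 total, 3 matched, 0 unmatched
Jobs: 4 total, 3 matched, 1 unmatched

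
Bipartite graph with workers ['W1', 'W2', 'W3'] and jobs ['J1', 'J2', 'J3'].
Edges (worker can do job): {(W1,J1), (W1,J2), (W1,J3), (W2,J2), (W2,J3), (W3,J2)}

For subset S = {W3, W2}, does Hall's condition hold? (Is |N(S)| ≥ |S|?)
Yes: |N(S)| = 2, |S| = 2

Subset S = {W3, W2}
Neighbors N(S) = {J2, J3}

|N(S)| = 2, |S| = 2
Hall's condition: |N(S)| ≥ |S| is satisfied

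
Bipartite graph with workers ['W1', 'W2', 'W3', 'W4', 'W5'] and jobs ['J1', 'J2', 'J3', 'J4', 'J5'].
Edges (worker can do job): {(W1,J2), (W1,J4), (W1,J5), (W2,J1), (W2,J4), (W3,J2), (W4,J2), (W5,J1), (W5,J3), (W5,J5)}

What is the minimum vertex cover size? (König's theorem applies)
Minimum vertex cover size = 4

By König's theorem: in bipartite graphs,
min vertex cover = max matching = 4

Maximum matching has size 4, so minimum vertex cover also has size 4.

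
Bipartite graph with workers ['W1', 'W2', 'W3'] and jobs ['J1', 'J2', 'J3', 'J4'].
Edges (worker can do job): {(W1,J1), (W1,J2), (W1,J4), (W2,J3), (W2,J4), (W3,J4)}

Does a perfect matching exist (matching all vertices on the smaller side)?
Yes, perfect matching exists (size 3)

Perfect matching: {(W1,J1), (W2,J3), (W3,J4)}
All 3 vertices on the smaller side are matched.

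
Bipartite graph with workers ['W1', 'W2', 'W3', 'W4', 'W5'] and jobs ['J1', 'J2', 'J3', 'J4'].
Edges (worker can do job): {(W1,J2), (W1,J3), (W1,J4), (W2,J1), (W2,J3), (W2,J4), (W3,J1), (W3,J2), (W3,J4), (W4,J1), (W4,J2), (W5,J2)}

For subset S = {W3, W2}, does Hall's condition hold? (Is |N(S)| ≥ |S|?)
Yes: |N(S)| = 4, |S| = 2

Subset S = {W3, W2}
Neighbors N(S) = {J1, J2, J3, J4}

|N(S)| = 4, |S| = 2
Hall's condition: |N(S)| ≥ |S| is satisfied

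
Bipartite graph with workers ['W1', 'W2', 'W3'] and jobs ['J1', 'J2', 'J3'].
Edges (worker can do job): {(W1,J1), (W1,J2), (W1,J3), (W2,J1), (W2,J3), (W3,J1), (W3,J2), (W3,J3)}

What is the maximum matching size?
Maximum matching size = 3

Maximum matching: {(W1,J2), (W2,J1), (W3,J3)}
Size: 3

This assigns 3 workers to 3 distinct jobs.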